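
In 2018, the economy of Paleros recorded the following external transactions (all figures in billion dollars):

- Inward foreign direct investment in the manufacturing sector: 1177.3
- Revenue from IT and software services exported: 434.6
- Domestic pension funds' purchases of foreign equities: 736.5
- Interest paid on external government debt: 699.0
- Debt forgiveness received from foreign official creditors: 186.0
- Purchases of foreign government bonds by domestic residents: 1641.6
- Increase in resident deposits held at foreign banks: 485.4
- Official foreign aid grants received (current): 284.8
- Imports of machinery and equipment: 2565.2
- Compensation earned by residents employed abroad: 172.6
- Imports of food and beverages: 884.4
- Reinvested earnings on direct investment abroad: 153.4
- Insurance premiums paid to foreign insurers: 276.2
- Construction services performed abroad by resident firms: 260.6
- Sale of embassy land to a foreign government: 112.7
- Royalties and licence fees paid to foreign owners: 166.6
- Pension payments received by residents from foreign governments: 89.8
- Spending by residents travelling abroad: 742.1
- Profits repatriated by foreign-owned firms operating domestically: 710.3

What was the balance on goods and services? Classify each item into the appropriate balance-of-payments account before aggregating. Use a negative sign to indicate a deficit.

-3939.3

Goods: -2565.2 - 884.4 = -3449.6
Services: 434.6 - 742.1 + 260.6 - 276.2 - 166.6 = -489.7
Trade balance = -3449.6 + (-489.7) = -3939.3
(Excluded from the trade balance — financial account: inward foreign direct investment in the manufacturing sector 1177.3, domestic pension funds' purchases of foreign equities 736.5, purchases of foreign government bonds by domestic residents 1641.6, increase in resident deposits held at foreign banks 485.4; primary income: interest paid on external government debt 699.0, compensation earned by residents employed abroad 172.6, reinvested earnings on direct investment abroad 153.4, profits repatriated by foreign-owned firms operating domestically 710.3; capital account: debt forgiveness received from foreign official creditors 186.0, sale of embassy land to a foreign government 112.7; secondary income: official foreign aid grants received (current) 284.8, pension payments received by residents from foreign governments 89.8.)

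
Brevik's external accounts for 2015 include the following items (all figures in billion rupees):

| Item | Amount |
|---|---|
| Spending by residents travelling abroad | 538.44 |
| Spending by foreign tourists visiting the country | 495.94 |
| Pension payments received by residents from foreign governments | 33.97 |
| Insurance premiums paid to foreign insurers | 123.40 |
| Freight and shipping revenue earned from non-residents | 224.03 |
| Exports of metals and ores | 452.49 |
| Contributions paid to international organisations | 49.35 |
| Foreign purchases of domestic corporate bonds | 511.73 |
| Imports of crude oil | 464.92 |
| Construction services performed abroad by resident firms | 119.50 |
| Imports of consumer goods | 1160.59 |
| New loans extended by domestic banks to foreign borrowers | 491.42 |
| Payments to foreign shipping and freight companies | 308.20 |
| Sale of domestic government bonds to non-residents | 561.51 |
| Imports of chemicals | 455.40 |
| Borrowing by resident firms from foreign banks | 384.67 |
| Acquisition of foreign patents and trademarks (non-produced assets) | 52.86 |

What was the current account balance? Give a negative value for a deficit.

-1774.37

Goods: -1160.59 - 464.92 + 452.49 - 455.40 = -1628.42
Services: 119.50 - 308.20 + 224.03 + 495.94 - 123.40 - 538.44 = -130.57
Secondary income: 33.97 - 49.35 = -15.38
Current account = (-1628.42) + (-130.57) + (-15.38) = -1774.37
(Excluded from the current account — financial account: foreign purchases of domestic corporate bonds 511.73, new loans extended by domestic banks to foreign borrowers 491.42, sale of domestic government bonds to non-residents 561.51, borrowing by resident firms from foreign banks 384.67; capital account: acquisition of foreign patents and trademarks (non-produced assets) 52.86.)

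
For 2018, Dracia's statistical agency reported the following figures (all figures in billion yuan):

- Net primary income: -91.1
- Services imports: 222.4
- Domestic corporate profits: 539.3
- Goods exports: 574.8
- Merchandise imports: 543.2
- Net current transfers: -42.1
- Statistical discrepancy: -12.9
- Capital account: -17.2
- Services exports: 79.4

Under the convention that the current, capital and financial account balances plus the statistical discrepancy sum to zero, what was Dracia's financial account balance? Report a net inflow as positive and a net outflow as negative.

274.7

Goods balance = 574.8 - 543.2 = 31.6
Services balance = 79.4 - 222.4 = -143.0
Trade balance (goods + services) = 31.6 + (-143.0) = -111.4
Net primary income = -91.1
Net secondary income = -42.1
Current account = -111.4 + (-91.1) + (-42.1) = -244.6
Financial account = -(-244.6 + (-17.2) + (-12.9)) = 274.7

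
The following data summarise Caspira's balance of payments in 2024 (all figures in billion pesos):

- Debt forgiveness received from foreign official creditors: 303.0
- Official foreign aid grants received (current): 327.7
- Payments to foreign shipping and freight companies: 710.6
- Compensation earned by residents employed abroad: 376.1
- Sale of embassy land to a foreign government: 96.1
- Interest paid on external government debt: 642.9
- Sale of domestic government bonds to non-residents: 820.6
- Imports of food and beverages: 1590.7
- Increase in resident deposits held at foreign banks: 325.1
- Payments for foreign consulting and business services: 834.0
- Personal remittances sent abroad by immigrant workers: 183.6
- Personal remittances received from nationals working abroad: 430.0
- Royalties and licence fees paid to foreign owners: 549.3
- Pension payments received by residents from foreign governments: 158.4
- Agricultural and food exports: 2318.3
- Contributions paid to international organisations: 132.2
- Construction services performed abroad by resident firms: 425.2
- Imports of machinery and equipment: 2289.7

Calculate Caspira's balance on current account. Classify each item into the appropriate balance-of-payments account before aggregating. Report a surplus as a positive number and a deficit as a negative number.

Goods: -1590.7 + 2318.3 - 2289.7 = -1562.1
Services: -834.0 - 549.3 + 425.2 - 710.6 = -1668.7
Primary income: 376.1 - 642.9 = -266.8
Secondary income: 430.0 - 132.2 + 327.7 - 183.6 + 158.4 = 600.3
Current account = (-1562.1) + (-1668.7) + (-266.8) + 600.3 = -2897.3
(Excluded from the current account — capital account: debt forgiveness received from foreign official creditors 303.0, sale of embassy land to a foreign government 96.1; financial account: sale of domestic government bonds to non-residents 820.6, increase in resident deposits held at foreign banks 325.1.)

-2897.3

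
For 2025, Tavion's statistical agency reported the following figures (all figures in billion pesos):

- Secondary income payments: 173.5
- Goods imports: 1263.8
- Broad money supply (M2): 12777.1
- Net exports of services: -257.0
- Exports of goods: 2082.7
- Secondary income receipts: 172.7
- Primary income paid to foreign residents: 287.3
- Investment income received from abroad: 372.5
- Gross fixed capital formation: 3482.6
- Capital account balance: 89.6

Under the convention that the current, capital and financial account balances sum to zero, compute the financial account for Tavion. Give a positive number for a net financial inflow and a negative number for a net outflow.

-735.9

Goods balance = 2082.7 - 1263.8 = 818.9
Services balance = -257.0
Trade balance (goods + services) = 818.9 + (-257.0) = 561.9
Net primary income = 372.5 - 287.3 = 85.2
Net secondary income = 172.7 - 173.5 = -0.8
Current account = 561.9 + 85.2 + (-0.8) = 646.3
Financial account = -(646.3 + 89.6) = -735.9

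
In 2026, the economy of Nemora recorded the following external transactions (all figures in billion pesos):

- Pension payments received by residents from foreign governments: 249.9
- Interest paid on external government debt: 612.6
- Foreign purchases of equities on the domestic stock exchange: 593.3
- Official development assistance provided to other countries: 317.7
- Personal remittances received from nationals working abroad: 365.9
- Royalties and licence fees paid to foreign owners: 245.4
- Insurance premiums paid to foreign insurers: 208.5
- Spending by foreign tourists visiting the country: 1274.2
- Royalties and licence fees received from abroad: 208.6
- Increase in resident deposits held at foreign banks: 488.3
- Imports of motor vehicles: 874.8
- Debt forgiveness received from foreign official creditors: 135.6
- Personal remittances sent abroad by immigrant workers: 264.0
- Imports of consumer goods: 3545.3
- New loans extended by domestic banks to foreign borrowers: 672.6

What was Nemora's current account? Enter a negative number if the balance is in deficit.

-3969.7

Goods: -874.8 - 3545.3 = -4420.1
Services: -245.4 - 208.5 + 1274.2 + 208.6 = 1028.9
Primary income: -612.6
Secondary income: 365.9 - 317.7 + 249.9 - 264.0 = 34.1
Current account = (-4420.1) + 1028.9 + (-612.6) + 34.1 = -3969.7
(Excluded from the current account — financial account: foreign purchases of equities on the domestic stock exchange 593.3, increase in resident deposits held at foreign banks 488.3, new loans extended by domestic banks to foreign borrowers 672.6; capital account: debt forgiveness received from foreign official creditors 135.6.)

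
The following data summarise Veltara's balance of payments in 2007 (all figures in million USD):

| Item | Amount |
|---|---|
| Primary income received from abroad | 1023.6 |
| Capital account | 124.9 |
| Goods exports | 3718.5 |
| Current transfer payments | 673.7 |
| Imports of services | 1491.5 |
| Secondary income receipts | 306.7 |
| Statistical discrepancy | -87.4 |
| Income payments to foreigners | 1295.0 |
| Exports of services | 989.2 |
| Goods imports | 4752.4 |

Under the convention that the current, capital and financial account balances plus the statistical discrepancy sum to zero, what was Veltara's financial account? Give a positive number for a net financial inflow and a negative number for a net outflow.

Goods balance = 3718.5 - 4752.4 = -1033.9
Services balance = 989.2 - 1491.5 = -502.3
Trade balance (goods + services) = -1033.9 + (-502.3) = -1536.2
Net primary income = 1023.6 - 1295.0 = -271.4
Net secondary income = 306.7 - 673.7 = -367.0
Current account = -1536.2 + (-271.4) + (-367.0) = -2174.6
Financial account = -(-2174.6 + 124.9 + (-87.4)) = 2137.1

2137.1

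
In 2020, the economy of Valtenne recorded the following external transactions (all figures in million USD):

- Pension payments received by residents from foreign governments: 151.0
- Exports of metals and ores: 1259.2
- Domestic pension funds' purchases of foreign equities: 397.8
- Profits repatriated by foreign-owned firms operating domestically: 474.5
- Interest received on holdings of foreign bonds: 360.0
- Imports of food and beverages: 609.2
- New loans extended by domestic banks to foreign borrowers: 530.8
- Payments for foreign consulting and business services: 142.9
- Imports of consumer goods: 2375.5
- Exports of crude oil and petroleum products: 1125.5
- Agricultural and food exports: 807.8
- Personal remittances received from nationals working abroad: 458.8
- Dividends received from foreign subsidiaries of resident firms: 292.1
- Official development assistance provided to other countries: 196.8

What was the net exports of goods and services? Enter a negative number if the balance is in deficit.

64.9

Goods: -2375.5 + 1259.2 - 609.2 + 807.8 + 1125.5 = 207.8
Services: -142.9
Trade balance = 207.8 + (-142.9) = 64.9
(Excluded from the trade balance — secondary income: pension payments received by residents from foreign governments 151.0, personal remittances received from nationals working abroad 458.8, official development assistance provided to other countries 196.8; financial account: domestic pension funds' purchases of foreign equities 397.8, new loans extended by domestic banks to foreign borrowers 530.8; primary income: profits repatriated by foreign-owned firms operating domestically 474.5, interest received on holdings of foreign bonds 360.0, dividends received from foreign subsidiaries of resident firms 292.1.)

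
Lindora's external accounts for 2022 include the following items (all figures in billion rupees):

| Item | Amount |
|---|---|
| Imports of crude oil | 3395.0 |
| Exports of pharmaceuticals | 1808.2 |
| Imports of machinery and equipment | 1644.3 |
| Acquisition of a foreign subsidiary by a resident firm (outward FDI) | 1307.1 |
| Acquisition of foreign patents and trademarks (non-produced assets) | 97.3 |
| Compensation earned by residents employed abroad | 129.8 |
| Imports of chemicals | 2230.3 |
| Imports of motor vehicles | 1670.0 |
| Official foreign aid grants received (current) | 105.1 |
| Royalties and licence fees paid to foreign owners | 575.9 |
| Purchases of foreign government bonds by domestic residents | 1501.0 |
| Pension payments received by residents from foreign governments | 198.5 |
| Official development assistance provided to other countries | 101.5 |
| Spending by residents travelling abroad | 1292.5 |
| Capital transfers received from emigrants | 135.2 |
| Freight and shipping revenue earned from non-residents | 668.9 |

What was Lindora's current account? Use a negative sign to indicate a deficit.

-7999.0

Goods: -3395.0 + 1808.2 - 1670.0 - 1644.3 - 2230.3 = -7131.4
Services: -1292.5 - 575.9 + 668.9 = -1199.5
Primary income: 129.8
Secondary income: -101.5 + 198.5 + 105.1 = 202.1
Current account = (-7131.4) + (-1199.5) + 129.8 + 202.1 = -7999.0
(Excluded from the current account — financial account: acquisition of a foreign subsidiary by a resident firm (outward FDI) 1307.1, purchases of foreign government bonds by domestic residents 1501.0; capital account: acquisition of foreign patents and trademarks (non-produced assets) 97.3, capital transfers received from emigrants 135.2.)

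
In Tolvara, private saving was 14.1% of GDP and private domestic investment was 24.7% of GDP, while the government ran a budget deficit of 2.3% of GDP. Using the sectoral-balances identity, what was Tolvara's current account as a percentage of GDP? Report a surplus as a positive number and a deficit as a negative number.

By the sectoral-balances identity, CA = (S_private - I) + (T - G).
Private balance = 14.1 - 24.7 = -10.6
Government balance (T - G) = -2.3
CA = -10.6 + (-2.3) = -12.9

-12.9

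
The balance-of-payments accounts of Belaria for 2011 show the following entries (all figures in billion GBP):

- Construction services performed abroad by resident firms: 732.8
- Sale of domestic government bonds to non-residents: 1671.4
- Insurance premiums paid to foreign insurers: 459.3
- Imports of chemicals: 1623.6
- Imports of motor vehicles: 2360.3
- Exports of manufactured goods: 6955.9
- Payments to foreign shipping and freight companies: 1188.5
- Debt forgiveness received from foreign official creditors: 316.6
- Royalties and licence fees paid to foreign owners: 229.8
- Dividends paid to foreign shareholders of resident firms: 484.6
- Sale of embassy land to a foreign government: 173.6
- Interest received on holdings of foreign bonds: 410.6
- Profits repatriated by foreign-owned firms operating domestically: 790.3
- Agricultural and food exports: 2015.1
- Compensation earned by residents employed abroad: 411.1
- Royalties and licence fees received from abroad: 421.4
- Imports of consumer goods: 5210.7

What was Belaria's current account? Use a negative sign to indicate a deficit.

-1400.2

Goods: -1623.6 - 5210.7 + 6955.9 - 2360.3 + 2015.1 = -223.6
Services: -1188.5 + 421.4 - 229.8 - 459.3 + 732.8 = -723.4
Primary income: -484.6 - 790.3 + 411.1 + 410.6 = -453.2
Current account = (-223.6) + (-723.4) + (-453.2) = -1400.2
(Excluded from the current account — financial account: sale of domestic government bonds to non-residents 1671.4; capital account: debt forgiveness received from foreign official creditors 316.6, sale of embassy land to a foreign government 173.6.)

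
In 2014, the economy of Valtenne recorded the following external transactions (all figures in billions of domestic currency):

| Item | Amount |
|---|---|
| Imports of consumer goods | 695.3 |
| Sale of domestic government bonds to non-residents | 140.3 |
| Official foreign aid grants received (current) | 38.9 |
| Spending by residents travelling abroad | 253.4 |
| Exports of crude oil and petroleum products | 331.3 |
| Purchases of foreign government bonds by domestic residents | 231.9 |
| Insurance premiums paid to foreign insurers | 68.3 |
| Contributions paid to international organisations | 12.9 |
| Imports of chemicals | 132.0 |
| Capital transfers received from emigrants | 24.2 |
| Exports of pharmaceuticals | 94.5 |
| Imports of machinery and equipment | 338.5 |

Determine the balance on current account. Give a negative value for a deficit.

Goods: 94.5 - 132.0 + 331.3 - 338.5 - 695.3 = -740.0
Services: -253.4 - 68.3 = -321.7
Secondary income: -12.9 + 38.9 = 26.0
Current account = (-740.0) + (-321.7) + 26.0 = -1035.7
(Excluded from the current account — financial account: sale of domestic government bonds to non-residents 140.3, purchases of foreign government bonds by domestic residents 231.9; capital account: capital transfers received from emigrants 24.2.)

-1035.7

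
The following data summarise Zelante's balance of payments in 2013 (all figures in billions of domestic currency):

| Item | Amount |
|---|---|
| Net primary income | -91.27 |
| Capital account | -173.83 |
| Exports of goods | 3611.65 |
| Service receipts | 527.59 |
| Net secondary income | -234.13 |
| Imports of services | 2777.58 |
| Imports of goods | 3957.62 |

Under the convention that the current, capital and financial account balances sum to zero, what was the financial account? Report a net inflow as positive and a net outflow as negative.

Goods balance = 3611.65 - 3957.62 = -345.97
Services balance = 527.59 - 2777.58 = -2249.99
Trade balance (goods + services) = -345.97 + (-2249.99) = -2595.96
Net primary income = -91.27
Net secondary income = -234.13
Current account = -2595.96 + (-91.27) + (-234.13) = -2921.36
Financial account = -(-2921.36 + (-173.83)) = 3095.19

3095.19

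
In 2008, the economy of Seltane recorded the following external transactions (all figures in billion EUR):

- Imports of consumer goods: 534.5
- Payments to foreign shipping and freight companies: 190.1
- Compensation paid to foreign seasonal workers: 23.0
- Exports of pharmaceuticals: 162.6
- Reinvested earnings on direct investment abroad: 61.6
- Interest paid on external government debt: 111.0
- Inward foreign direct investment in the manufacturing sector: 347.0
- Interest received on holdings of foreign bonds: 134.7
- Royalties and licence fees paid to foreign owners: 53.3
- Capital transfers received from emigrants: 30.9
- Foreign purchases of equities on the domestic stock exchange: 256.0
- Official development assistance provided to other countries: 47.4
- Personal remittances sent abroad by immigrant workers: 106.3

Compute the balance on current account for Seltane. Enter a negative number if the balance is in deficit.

-706.7

Goods: 162.6 - 534.5 = -371.9
Services: -53.3 - 190.1 = -243.4
Primary income: -111.0 + 61.6 + 134.7 - 23.0 = 62.3
Secondary income: -106.3 - 47.4 = -153.7
Current account = (-371.9) + (-243.4) + 62.3 + (-153.7) = -706.7
(Excluded from the current account — financial account: inward foreign direct investment in the manufacturing sector 347.0, foreign purchases of equities on the domestic stock exchange 256.0; capital account: capital transfers received from emigrants 30.9.)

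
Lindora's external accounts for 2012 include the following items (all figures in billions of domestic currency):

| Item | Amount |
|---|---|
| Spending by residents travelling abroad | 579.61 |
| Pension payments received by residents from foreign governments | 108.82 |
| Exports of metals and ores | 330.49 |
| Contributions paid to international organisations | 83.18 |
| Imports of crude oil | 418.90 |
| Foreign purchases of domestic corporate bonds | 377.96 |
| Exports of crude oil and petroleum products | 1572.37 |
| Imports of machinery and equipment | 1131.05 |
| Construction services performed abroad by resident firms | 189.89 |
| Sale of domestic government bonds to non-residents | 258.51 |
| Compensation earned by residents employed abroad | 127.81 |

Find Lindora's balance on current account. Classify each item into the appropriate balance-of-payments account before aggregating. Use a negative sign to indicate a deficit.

116.64

Goods: 1572.37 + 330.49 - 1131.05 - 418.90 = 352.91
Services: 189.89 - 579.61 = -389.72
Primary income: 127.81
Secondary income: -83.18 + 108.82 = 25.64
Current account = 352.91 + (-389.72) + 127.81 + 25.64 = 116.64
(Excluded from the current account — financial account: foreign purchases of domestic corporate bonds 377.96, sale of domestic government bonds to non-residents 258.51.)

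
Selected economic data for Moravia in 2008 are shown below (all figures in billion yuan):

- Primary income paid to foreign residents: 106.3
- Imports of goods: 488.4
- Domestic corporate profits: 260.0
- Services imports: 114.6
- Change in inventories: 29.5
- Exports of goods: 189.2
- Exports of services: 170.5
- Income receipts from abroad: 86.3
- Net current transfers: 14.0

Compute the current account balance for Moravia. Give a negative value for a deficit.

Goods balance = 189.2 - 488.4 = -299.2
Services balance = 170.5 - 114.6 = 55.9
Trade balance (goods + services) = -299.2 + 55.9 = -243.3
Net primary income = 86.3 - 106.3 = -20.0
Net secondary income = 14.0
Current account = -243.3 + (-20.0) + 14.0 = -249.3

-249.3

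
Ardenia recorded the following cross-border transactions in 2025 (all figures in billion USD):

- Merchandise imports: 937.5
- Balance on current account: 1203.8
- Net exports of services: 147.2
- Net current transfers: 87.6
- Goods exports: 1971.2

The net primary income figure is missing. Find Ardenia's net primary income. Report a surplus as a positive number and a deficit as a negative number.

-64.7

Current account = goods balance + services balance + net primary income + net secondary income
Sum of the known components = 1268.5
Net primary income = CA - (known components) = 1203.8 - 1268.5 = -64.7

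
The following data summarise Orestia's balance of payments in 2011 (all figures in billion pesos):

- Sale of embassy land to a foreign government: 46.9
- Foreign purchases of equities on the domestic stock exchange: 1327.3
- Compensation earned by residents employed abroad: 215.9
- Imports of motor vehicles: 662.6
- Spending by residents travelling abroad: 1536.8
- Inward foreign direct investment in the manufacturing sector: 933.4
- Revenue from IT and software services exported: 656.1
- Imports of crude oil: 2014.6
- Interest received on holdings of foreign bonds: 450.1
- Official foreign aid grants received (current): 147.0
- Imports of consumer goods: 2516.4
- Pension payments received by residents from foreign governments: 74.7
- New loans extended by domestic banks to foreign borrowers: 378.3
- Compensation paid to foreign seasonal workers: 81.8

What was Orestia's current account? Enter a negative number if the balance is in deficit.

-5268.4

Goods: -2014.6 - 662.6 - 2516.4 = -5193.6
Services: -1536.8 + 656.1 = -880.7
Primary income: 215.9 + 450.1 - 81.8 = 584.2
Secondary income: 147.0 + 74.7 = 221.7
Current account = (-5193.6) + (-880.7) + 584.2 + 221.7 = -5268.4
(Excluded from the current account — capital account: sale of embassy land to a foreign government 46.9; financial account: foreign purchases of equities on the domestic stock exchange 1327.3, inward foreign direct investment in the manufacturing sector 933.4, new loans extended by domestic banks to foreign borrowers 378.3.)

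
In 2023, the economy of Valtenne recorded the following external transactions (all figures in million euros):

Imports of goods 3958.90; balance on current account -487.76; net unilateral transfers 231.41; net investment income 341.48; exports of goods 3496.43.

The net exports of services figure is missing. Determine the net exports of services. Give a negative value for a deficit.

-598.18

Current account = goods balance + services balance + net primary income + net secondary income
Sum of the known components = 110.42
Net exports of services = CA - (known components) = -487.76 - 110.42 = -598.18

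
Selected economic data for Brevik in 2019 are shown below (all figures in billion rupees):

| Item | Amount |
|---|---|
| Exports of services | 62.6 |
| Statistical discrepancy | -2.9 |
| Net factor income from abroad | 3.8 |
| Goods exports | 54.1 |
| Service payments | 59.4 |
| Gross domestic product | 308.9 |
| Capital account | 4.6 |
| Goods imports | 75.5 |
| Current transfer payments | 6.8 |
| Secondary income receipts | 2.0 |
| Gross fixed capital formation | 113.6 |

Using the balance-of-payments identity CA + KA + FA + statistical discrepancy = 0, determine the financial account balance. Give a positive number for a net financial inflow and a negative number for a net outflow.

17.5

Goods balance = 54.1 - 75.5 = -21.4
Services balance = 62.6 - 59.4 = 3.2
Trade balance (goods + services) = -21.4 + 3.2 = -18.2
Net primary income = 3.8
Net secondary income = 2.0 - 6.8 = -4.8
Current account = -18.2 + 3.8 + (-4.8) = -19.2
Financial account = -(-19.2 + 4.6 + (-2.9)) = 17.5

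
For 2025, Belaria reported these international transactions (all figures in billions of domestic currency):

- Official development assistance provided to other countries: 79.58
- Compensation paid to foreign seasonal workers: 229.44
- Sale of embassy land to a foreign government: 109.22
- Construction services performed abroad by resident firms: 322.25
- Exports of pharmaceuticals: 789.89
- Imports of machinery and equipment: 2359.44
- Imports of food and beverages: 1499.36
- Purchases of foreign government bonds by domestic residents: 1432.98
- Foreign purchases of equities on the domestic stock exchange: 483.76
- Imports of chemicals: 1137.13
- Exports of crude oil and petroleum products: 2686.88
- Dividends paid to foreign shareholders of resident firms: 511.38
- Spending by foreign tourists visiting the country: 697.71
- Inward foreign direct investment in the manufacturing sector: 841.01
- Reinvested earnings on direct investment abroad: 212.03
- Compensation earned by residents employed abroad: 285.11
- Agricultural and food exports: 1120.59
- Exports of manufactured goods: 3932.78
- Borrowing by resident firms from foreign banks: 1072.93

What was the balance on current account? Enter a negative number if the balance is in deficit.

Goods: 1120.59 - 1137.13 + 789.89 - 1499.36 - 2359.44 + 3932.78 + 2686.88 = 3534.21
Services: 322.25 + 697.71 = 1019.96
Primary income: -511.38 + 212.03 + 285.11 - 229.44 = -243.68
Secondary income: -79.58
Current account = 3534.21 + 1019.96 + (-243.68) + (-79.58) = 4230.91
(Excluded from the current account — capital account: sale of embassy land to a foreign government 109.22; financial account: purchases of foreign government bonds by domestic residents 1432.98, foreign purchases of equities on the domestic stock exchange 483.76, inward foreign direct investment in the manufacturing sector 841.01, borrowing by resident firms from foreign banks 1072.93.)

4230.91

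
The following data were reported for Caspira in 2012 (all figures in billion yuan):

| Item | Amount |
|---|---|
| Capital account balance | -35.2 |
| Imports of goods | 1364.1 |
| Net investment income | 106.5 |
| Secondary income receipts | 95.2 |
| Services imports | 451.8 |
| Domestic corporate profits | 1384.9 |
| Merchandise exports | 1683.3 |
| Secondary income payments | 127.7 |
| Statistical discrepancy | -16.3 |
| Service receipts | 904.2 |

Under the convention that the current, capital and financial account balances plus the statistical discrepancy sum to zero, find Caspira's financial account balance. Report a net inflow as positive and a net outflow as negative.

-794.1

Goods balance = 1683.3 - 1364.1 = 319.2
Services balance = 904.2 - 451.8 = 452.4
Trade balance (goods + services) = 319.2 + 452.4 = 771.6
Net primary income = 106.5
Net secondary income = 95.2 - 127.7 = -32.5
Current account = 771.6 + 106.5 + (-32.5) = 845.6
Financial account = -(845.6 + (-35.2) + (-16.3)) = -794.1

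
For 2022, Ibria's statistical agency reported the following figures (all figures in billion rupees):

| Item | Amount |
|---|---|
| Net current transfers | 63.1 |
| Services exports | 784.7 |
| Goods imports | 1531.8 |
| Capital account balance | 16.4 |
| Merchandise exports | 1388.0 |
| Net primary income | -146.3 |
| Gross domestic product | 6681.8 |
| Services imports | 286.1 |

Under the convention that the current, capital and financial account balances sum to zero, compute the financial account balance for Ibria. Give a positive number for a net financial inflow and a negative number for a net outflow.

Goods balance = 1388.0 - 1531.8 = -143.8
Services balance = 784.7 - 286.1 = 498.6
Trade balance (goods + services) = -143.8 + 498.6 = 354.8
Net primary income = -146.3
Net secondary income = 63.1
Current account = 354.8 + (-146.3) + 63.1 = 271.6
Financial account = -(271.6 + 16.4) = -288.0

-288.0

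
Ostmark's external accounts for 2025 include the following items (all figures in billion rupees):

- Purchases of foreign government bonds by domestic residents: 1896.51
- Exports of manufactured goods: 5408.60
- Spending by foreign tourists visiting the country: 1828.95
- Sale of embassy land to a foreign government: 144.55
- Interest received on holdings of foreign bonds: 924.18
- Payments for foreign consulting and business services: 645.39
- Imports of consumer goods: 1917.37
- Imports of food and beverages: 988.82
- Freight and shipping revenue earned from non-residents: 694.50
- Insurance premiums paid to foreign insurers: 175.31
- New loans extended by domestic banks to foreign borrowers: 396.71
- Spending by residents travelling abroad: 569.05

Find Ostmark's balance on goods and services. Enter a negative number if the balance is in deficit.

Goods: 5408.60 - 988.82 - 1917.37 = 2502.41
Services: 1828.95 + 694.50 - 175.31 - 569.05 - 645.39 = 1133.70
Trade balance = 2502.41 + 1133.70 = 3636.11
(Excluded from the trade balance — financial account: purchases of foreign government bonds by domestic residents 1896.51, new loans extended by domestic banks to foreign borrowers 396.71; capital account: sale of embassy land to a foreign government 144.55; primary income: interest received on holdings of foreign bonds 924.18.)

3636.11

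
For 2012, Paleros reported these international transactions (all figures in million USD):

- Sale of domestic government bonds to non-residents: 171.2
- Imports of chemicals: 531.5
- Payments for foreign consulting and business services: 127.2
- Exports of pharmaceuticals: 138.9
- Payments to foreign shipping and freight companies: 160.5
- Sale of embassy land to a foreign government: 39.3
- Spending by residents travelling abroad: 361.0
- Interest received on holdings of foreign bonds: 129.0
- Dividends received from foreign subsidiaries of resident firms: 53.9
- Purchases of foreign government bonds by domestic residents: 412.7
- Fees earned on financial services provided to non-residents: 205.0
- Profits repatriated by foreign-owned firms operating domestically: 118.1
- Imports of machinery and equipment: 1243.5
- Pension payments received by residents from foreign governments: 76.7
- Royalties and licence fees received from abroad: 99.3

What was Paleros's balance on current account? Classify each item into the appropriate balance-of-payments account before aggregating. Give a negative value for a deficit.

Goods: -1243.5 + 138.9 - 531.5 = -1636.1
Services: -160.5 + 205.0 - 127.2 + 99.3 - 361.0 = -344.4
Primary income: 53.9 - 118.1 + 129.0 = 64.8
Secondary income: 76.7
Current account = (-1636.1) + (-344.4) + 64.8 + 76.7 = -1839.0
(Excluded from the current account — financial account: sale of domestic government bonds to non-residents 171.2, purchases of foreign government bonds by domestic residents 412.7; capital account: sale of embassy land to a foreign government 39.3.)

-1839.0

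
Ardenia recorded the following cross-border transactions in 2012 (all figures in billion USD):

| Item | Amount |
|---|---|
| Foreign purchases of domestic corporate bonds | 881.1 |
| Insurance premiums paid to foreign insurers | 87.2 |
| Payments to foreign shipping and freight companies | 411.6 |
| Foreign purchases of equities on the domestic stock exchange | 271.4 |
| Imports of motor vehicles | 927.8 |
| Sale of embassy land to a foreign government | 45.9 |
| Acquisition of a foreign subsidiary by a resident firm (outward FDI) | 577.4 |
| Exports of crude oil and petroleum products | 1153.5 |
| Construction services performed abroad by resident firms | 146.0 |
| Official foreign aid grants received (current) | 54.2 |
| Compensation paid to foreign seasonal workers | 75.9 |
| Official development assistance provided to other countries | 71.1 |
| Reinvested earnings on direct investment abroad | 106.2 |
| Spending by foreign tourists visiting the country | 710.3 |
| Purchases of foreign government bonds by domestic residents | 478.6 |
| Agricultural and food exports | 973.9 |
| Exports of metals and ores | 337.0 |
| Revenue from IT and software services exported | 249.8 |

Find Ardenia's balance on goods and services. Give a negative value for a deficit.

Goods: 973.9 - 927.8 + 337.0 + 1153.5 = 1536.6
Services: -411.6 + 249.8 + 710.3 + 146.0 - 87.2 = 607.3
Trade balance = 1536.6 + 607.3 = 2143.9
(Excluded from the trade balance — financial account: foreign purchases of domestic corporate bonds 881.1, foreign purchases of equities on the domestic stock exchange 271.4, acquisition of a foreign subsidiary by a resident firm (outward FDI) 577.4, purchases of foreign government bonds by domestic residents 478.6; capital account: sale of embassy land to a foreign government 45.9; secondary income: official foreign aid grants received (current) 54.2, official development assistance provided to other countries 71.1; primary income: compensation paid to foreign seasonal workers 75.9, reinvested earnings on direct investment abroad 106.2.)

2143.9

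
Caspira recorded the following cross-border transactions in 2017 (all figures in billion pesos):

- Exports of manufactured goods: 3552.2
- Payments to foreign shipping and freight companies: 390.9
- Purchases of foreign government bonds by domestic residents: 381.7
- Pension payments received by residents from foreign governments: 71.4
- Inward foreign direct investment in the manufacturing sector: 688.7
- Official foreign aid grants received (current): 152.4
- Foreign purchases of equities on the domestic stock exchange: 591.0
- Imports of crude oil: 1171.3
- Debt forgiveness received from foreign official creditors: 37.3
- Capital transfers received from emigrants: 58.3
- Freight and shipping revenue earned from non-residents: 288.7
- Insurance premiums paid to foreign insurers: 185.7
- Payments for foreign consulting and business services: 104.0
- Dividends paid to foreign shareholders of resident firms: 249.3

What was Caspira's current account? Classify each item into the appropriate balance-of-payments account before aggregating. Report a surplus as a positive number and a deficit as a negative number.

1963.5

Goods: -1171.3 + 3552.2 = 2380.9
Services: -104.0 - 185.7 - 390.9 + 288.7 = -391.9
Primary income: -249.3
Secondary income: 71.4 + 152.4 = 223.8
Current account = 2380.9 + (-391.9) + (-249.3) + 223.8 = 1963.5
(Excluded from the current account — financial account: purchases of foreign government bonds by domestic residents 381.7, inward foreign direct investment in the manufacturing sector 688.7, foreign purchases of equities on the domestic stock exchange 591.0; capital account: debt forgiveness received from foreign official creditors 37.3, capital transfers received from emigrants 58.3.)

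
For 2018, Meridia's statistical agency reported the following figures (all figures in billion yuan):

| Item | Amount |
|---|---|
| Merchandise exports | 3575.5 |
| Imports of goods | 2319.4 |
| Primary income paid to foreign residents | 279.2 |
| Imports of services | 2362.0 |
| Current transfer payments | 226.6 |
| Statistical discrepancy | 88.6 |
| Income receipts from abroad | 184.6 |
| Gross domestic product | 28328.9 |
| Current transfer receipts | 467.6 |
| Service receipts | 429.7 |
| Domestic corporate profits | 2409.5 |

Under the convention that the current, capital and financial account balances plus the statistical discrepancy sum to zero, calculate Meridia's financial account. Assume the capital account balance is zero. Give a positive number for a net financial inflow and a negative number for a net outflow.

441.2

Goods balance = 3575.5 - 2319.4 = 1256.1
Services balance = 429.7 - 2362.0 = -1932.3
Trade balance (goods + services) = 1256.1 + (-1932.3) = -676.2
Net primary income = 184.6 - 279.2 = -94.6
Net secondary income = 467.6 - 226.6 = 241.0
Current account = -676.2 + (-94.6) + 241.0 = -529.8
Financial account = -(-529.8 + 88.6) = 441.2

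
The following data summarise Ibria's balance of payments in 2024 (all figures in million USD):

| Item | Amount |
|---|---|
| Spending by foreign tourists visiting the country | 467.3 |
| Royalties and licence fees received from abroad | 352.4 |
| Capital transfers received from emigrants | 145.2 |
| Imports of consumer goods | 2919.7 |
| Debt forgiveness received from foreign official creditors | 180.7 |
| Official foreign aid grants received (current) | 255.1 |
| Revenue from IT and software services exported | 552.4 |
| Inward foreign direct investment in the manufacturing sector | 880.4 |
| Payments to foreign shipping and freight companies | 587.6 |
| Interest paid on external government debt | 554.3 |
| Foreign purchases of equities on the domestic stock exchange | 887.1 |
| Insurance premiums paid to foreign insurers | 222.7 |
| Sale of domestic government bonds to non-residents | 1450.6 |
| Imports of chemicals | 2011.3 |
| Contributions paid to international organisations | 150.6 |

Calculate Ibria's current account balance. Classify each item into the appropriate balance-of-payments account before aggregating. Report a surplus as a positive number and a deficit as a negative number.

Goods: -2011.3 - 2919.7 = -4931.0
Services: 467.3 - 222.7 + 352.4 - 587.6 + 552.4 = 561.8
Primary income: -554.3
Secondary income: 255.1 - 150.6 = 104.5
Current account = (-4931.0) + 561.8 + (-554.3) + 104.5 = -4819.0
(Excluded from the current account — capital account: capital transfers received from emigrants 145.2, debt forgiveness received from foreign official creditors 180.7; financial account: inward foreign direct investment in the manufacturing sector 880.4, foreign purchases of equities on the domestic stock exchange 887.1, sale of domestic government bonds to non-residents 1450.6.)

-4819.0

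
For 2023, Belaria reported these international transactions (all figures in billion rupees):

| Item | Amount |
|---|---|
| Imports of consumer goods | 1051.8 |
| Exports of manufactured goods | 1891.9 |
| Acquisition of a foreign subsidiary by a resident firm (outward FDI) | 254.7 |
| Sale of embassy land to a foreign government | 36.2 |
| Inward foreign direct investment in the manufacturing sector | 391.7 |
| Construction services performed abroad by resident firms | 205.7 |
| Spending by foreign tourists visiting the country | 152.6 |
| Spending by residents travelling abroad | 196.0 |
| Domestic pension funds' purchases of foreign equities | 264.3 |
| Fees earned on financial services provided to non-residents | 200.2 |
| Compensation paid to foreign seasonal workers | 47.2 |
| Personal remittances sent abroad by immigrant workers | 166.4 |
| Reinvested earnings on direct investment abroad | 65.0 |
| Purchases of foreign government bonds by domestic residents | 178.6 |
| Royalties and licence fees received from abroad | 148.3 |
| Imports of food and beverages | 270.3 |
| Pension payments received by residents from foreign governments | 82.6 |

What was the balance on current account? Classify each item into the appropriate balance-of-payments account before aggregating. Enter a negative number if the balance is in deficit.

1014.6

Goods: -1051.8 - 270.3 + 1891.9 = 569.8
Services: -196.0 + 200.2 + 148.3 + 205.7 + 152.6 = 510.8
Primary income: 65.0 - 47.2 = 17.8
Secondary income: -166.4 + 82.6 = -83.8
Current account = 569.8 + 510.8 + 17.8 + (-83.8) = 1014.6
(Excluded from the current account — financial account: acquisition of a foreign subsidiary by a resident firm (outward FDI) 254.7, inward foreign direct investment in the manufacturing sector 391.7, domestic pension funds' purchases of foreign equities 264.3, purchases of foreign government bonds by domestic residents 178.6; capital account: sale of embassy land to a foreign government 36.2.)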